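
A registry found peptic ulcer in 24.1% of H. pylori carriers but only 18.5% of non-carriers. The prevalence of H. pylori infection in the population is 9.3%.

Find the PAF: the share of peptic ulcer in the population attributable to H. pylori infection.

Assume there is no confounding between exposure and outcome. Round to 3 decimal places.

p₁ = 0.241, p₀ = 0.185.
Overall risk P(Y=1) = π·p₁ + (1−π)·p₀ = 0.093×0.241 + 0.907×0.185 = 0.19021.
Under exogeneity, PAF = [P(Y=1) − p₀] / P(Y=1).
PAF = (0.19021 − 0.185) / 0.19021 ≈ 0.0274

PAF ≈ 0.027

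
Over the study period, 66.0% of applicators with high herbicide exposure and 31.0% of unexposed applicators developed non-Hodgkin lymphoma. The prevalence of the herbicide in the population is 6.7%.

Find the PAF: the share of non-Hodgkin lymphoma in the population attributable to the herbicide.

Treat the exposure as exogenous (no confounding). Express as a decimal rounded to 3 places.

PAF ≈ 0.070

p₁ = 0.66, p₀ = 0.31.
Overall risk P(Y=1) = π·p₁ + (1−π)·p₀ = 0.067×0.66 + 0.933×0.31 = 0.33345.
Under exogeneity, PAF = [P(Y=1) − p₀] / P(Y=1).
PAF = (0.33345 − 0.31) / 0.33345 ≈ 0.0703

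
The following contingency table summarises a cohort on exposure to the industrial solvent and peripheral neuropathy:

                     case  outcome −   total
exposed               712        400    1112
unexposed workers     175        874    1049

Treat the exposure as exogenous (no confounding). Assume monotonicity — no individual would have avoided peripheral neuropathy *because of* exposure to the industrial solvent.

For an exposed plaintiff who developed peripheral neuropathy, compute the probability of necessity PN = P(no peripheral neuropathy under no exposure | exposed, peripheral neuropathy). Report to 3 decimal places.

p₁ = P(outcome | exposed) = 712/1112 = 0.64029
p₀ = P(outcome | unexposed) = 175/1049 = 0.16683
Under exogeneity and monotonicity, PN = (p₁ − p₀) / p₁.
PN = (0.64029 − 0.16683) / 0.64029 = 0.47346 / 0.64029 ≈ 0.7395

PN ≈ 0.739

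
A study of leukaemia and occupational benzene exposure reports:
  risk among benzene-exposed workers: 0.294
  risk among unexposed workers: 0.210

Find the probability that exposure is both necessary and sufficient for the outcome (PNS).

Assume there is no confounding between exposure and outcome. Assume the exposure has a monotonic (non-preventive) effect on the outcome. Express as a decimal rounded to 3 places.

PNS ≈ 0.084

Let p₁ = 0.294, p₀ = 0.21.
Under exogeneity and monotonicity, PNS = p₁ − p₀.
PNS = 0.294 − 0.21 = 0.084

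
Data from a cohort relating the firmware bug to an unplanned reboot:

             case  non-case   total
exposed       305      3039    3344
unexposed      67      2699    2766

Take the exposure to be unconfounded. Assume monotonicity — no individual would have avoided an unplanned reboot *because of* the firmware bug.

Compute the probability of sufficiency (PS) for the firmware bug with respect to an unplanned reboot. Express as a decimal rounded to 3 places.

PS ≈ 0.069

p₁ = P(outcome | exposed) = 305/3344 = 0.091208
p₀ = P(outcome | unexposed) = 67/2766 = 0.024223
Under exogeneity and monotonicity, PS = (p₁ − p₀) / (1 − p₀).
PS = (0.091208 − 0.024223) / (1 − 0.024223) = 0.066985 / 0.97578 ≈ 0.0686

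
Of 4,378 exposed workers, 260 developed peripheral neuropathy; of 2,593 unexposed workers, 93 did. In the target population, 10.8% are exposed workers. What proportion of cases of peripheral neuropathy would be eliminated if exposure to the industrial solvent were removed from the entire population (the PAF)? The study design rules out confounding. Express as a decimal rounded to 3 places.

p₁ = P(outcome | exposed) = 260/4378 = 0.059388
p₀ = P(outcome | unexposed) = 93/2593 = 0.035866
Overall risk P(Y=1) = π·p₁ + (1−π)·p₀ = 0.108×0.059388 + 0.892×0.035866 = 0.038406.
Under exogeneity, PAF = [P(Y=1) − p₀] / P(Y=1).
PAF = (0.038406 − 0.035866) / 0.038406 ≈ 0.0661

PAF ≈ 0.066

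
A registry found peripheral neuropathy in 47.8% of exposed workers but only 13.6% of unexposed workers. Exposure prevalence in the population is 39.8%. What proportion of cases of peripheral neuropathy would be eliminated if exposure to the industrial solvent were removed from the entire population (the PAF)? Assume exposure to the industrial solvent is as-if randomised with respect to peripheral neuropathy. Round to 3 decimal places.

PAF ≈ 0.500

p₁ = 0.478, p₀ = 0.136.
Overall risk P(Y=1) = π·p₁ + (1−π)·p₀ = 0.398×0.478 + 0.602×0.136 = 0.27212.
Under exogeneity, PAF = [P(Y=1) − p₀] / P(Y=1).
PAF = (0.27212 − 0.136) / 0.27212 ≈ 0.5002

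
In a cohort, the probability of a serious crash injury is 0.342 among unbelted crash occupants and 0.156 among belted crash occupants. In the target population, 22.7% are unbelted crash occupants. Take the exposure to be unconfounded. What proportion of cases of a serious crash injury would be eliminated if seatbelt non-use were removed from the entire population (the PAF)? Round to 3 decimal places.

PAF ≈ 0.213

Let p₁ = 0.342, p₀ = 0.156.
Overall risk P(Y=1) = π·p₁ + (1−π)·p₀ = 0.227×0.342 + 0.773×0.156 = 0.19822.
Under exogeneity, PAF = [P(Y=1) − p₀] / P(Y=1).
PAF = (0.19822 − 0.156) / 0.19822 ≈ 0.2130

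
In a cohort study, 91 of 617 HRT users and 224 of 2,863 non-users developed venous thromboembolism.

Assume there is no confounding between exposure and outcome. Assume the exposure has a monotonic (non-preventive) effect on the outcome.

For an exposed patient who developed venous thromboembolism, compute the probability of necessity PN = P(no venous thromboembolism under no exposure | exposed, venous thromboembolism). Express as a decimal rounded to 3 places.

PN ≈ 0.470

p₁ = P(outcome | exposed) = 91/617 = 0.14749
p₀ = P(outcome | unexposed) = 224/2863 = 0.07824
Under exogeneity and monotonicity, PN = (p₁ − p₀) / p₁.
PN = (0.14749 − 0.07824) / 0.14749 = 0.069248 / 0.14749 ≈ 0.4695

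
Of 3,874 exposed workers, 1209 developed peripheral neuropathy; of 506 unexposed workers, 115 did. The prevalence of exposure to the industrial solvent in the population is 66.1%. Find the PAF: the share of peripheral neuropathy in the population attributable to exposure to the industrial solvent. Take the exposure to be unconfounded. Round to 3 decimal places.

p₁ = P(outcome | exposed) = 1209/3874 = 0.31208
p₀ = P(outcome | unexposed) = 115/506 = 0.22727
Overall risk P(Y=1) = π·p₁ + (1−π)·p₀ = 0.661×0.31208 + 0.339×0.22727 = 0.28333.
Under exogeneity, PAF = [P(Y=1) − p₀] / P(Y=1).
PAF = (0.28333 − 0.22727) / 0.28333 ≈ 0.1979

PAF ≈ 0.198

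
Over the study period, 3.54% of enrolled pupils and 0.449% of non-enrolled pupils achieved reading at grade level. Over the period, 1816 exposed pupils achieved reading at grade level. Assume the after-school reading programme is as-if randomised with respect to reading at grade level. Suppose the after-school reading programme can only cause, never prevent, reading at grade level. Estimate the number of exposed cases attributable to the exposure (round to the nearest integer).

p₁ = 0.0354, p₀ = 0.00449.
PN = (p₁ − p₀)/p₁ = (0.0354 − 0.00449) / 0.0354 ≈ 0.87316.
Attributable cases ≈ PN × (exposed cases) = 0.87316 × 1816 ≈ 1585.67.

about 1586 cases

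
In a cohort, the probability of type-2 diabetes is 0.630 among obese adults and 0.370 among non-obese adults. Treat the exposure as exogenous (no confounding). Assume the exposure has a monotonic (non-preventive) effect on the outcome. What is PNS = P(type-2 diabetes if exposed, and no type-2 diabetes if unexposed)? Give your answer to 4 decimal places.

Let p₁ = 0.63, p₀ = 0.37.
Under exogeneity and monotonicity, PNS = p₁ − p₀.
PNS = 0.63 − 0.37 = 0.26

PNS ≈ 0.2600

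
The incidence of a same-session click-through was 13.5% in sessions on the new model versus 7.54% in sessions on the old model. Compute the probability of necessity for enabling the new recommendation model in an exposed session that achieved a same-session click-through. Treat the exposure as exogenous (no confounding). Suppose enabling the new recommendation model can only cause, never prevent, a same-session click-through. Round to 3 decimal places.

p₁ = 0.135, p₀ = 0.0754.
Under exogeneity and monotonicity, PN = (p₁ − p₀) / p₁.
PN = (0.135 − 0.0754) / 0.135 = 0.0596 / 0.135 ≈ 0.4415

PN ≈ 0.441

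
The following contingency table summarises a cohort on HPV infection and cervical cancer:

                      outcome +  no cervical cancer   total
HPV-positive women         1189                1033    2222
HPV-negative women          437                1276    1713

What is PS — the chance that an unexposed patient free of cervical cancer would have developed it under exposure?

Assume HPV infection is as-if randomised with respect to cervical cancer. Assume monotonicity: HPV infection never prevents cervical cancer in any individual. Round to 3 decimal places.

p₁ = P(outcome | exposed) = 1189/2222 = 0.5351
p₀ = P(outcome | unexposed) = 437/1713 = 0.25511
Under exogeneity and monotonicity, PS = (p₁ − p₀)/(1 − p₀).
PS = (0.5351 − 0.25511) / 0.74489 ≈ 0.3759

PS ≈ 0.376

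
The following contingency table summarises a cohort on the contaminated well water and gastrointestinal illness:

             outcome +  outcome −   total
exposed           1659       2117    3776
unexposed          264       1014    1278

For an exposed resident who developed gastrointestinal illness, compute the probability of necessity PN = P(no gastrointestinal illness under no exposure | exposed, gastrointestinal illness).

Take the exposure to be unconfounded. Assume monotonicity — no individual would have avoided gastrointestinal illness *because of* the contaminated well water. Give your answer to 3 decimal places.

PN ≈ 0.530

p₁ = P(outcome | exposed) = 1659/3776 = 0.43935
p₀ = P(outcome | unexposed) = 264/1278 = 0.20657
Under exogeneity and monotonicity, PN = (p₁ − p₀)/p₁.
PN = (0.43935 − 0.20657) / 0.43935 ≈ 0.5298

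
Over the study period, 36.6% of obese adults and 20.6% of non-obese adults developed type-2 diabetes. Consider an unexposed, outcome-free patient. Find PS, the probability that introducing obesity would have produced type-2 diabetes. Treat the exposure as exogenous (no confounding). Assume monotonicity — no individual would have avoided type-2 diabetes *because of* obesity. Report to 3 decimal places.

p₁ = 0.366, p₀ = 0.206.
Under exogeneity and monotonicity, PS = (p₁ − p₀) / (1 − p₀).
PS = (0.366 − 0.206) / (1 − 0.206) = 0.16 / 0.794 ≈ 0.2015

PS ≈ 0.202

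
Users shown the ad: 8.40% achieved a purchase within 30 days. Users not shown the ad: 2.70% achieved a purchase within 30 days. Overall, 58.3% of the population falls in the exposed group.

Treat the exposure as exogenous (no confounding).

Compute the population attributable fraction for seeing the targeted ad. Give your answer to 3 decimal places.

PAF ≈ 0.552

p₁ = 0.084, p₀ = 0.027.
Overall risk P(Y=1) = π·p₁ + (1−π)·p₀ = 0.583×0.084 + 0.417×0.027 = 0.060231.
Under exogeneity, PAF = [P(Y=1) − p₀] / P(Y=1).
PAF = (0.060231 − 0.027) / 0.060231 ≈ 0.5517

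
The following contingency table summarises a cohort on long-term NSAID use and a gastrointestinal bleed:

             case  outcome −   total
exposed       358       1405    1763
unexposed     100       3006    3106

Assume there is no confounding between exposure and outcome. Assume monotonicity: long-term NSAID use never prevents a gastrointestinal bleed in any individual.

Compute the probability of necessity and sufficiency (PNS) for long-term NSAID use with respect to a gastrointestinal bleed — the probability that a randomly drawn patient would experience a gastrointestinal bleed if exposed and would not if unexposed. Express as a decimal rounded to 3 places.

PNS ≈ 0.171

p₁ = P(outcome | exposed) = 358/1763 = 0.20306
p₀ = P(outcome | unexposed) = 100/3106 = 0.032196
Under exogeneity and monotonicity, PNS = p₁ − p₀.
PNS = 0.20306 − 0.032196 = 0.17087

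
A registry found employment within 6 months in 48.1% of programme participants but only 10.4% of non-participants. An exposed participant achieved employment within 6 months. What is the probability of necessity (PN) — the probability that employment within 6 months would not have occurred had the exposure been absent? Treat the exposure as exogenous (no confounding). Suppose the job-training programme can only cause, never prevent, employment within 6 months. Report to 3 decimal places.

p₁ = 0.481, p₀ = 0.104.
Under exogeneity and monotonicity, PN = (p₁ − p₀) / p₁.
PN = (0.481 − 0.104) / 0.481 = 0.377 / 0.481 ≈ 0.7838

PN ≈ 0.784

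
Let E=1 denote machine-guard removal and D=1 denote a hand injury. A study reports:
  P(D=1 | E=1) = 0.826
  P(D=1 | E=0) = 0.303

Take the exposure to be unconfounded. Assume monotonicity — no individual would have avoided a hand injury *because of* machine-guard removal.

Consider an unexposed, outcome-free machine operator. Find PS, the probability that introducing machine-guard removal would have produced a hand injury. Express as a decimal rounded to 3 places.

PS ≈ 0.750

Let p₁ = 0.826, p₀ = 0.303.
Under exogeneity and monotonicity, PS = (p₁ − p₀) / (1 − p₀).
PS = (0.826 − 0.303) / (1 − 0.303) = 0.523 / 0.697 ≈ 0.7504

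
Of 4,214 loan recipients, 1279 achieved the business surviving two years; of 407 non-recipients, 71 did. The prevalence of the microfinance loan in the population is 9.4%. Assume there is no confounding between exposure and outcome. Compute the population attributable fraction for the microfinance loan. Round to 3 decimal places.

PAF ≈ 0.065

p₁ = P(outcome | exposed) = 1279/4214 = 0.30351
p₀ = P(outcome | unexposed) = 71/407 = 0.17445
Overall risk P(Y=1) = π·p₁ + (1−π)·p₀ = 0.094×0.30351 + 0.906×0.17445 = 0.18658.
Under exogeneity, PAF = [P(Y=1) − p₀] / P(Y=1).
PAF = (0.18658 − 0.17445) / 0.18658 ≈ 0.0650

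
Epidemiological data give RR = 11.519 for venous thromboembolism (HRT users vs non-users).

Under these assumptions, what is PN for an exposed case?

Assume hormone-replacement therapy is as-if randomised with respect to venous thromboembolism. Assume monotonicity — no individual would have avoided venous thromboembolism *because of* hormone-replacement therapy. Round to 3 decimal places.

PN ≈ 0.913

Under exogeneity and monotonicity, PN = (RR − 1) / RR = 1 − 1/RR.
PN = (11.519 − 1) / 11.519 = 10.52 / 11.519 ≈ 0.9132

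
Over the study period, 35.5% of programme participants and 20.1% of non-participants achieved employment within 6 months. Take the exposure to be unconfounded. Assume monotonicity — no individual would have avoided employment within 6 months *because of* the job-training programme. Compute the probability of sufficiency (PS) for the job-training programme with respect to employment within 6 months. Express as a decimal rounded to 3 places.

PS ≈ 0.193

p₁ = 0.355, p₀ = 0.201.
Under exogeneity and monotonicity, PS = (p₁ − p₀) / (1 − p₀).
PS = (0.355 − 0.201) / (1 − 0.201) = 0.154 / 0.799 ≈ 0.1927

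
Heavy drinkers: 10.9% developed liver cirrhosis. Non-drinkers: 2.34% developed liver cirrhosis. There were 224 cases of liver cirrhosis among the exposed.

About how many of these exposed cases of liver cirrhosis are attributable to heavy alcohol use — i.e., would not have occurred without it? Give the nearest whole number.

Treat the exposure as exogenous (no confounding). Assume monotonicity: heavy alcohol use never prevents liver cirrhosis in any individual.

about 176 cases

p₁ = 0.109, p₀ = 0.0234.
PN = (p₁ − p₀)/p₁ = (0.109 − 0.0234) / 0.109 ≈ 0.78532.
Attributable cases ≈ PN × (exposed cases) = 0.78532 × 224 ≈ 175.91.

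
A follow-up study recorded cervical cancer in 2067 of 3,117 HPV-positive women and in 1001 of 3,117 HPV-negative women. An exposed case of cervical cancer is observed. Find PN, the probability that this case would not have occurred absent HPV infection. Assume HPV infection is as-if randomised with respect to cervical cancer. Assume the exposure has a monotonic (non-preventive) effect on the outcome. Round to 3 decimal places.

PN ≈ 0.516

p₁ = P(outcome | exposed) = 2067/3117 = 0.66314
p₀ = P(outcome | unexposed) = 1001/3117 = 0.32114
Under exogeneity and monotonicity, PN = (p₁ − p₀) / p₁.
PN = (0.66314 − 0.32114) / 0.66314 = 0.342 / 0.66314 ≈ 0.5157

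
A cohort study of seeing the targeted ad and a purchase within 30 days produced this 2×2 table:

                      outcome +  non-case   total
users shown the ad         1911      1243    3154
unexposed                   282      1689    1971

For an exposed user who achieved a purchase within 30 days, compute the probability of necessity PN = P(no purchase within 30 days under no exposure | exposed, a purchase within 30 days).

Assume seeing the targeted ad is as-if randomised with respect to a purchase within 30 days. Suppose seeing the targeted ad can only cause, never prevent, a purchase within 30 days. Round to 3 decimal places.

p₁ = P(outcome | exposed) = 1911/3154 = 0.6059
p₀ = P(outcome | unexposed) = 282/1971 = 0.14307
Under exogeneity and monotonicity, PN = (p₁ − p₀) / p₁.
PN = (0.6059 − 0.14307) / 0.6059 = 0.46282 / 0.6059 ≈ 0.7639

PN ≈ 0.764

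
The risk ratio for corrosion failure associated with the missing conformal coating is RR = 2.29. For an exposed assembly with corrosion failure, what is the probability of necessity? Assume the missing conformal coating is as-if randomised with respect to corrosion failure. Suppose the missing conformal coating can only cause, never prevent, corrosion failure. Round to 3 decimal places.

PN ≈ 0.563

Under exogeneity and monotonicity, PN = (RR − 1) / RR = 1 − 1/RR.
PN = (2.29 − 1) / 2.29 = 1.29 / 2.29 ≈ 0.5633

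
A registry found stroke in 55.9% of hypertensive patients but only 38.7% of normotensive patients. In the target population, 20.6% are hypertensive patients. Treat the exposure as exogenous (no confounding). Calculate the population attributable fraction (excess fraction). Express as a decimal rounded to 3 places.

PAF ≈ 0.084

p₁ = 0.559, p₀ = 0.387.
Overall risk P(Y=1) = π·p₁ + (1−π)·p₀ = 0.206×0.559 + 0.794×0.387 = 0.42243.
Under exogeneity, PAF = [P(Y=1) − p₀] / P(Y=1).
PAF = (0.42243 − 0.387) / 0.42243 ≈ 0.0839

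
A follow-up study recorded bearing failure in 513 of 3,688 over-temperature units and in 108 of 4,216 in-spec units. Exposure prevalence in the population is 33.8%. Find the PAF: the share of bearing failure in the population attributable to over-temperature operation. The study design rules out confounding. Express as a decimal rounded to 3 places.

p₁ = P(outcome | exposed) = 513/3688 = 0.1391
p₀ = P(outcome | unexposed) = 108/4216 = 0.025617
Overall risk P(Y=1) = π·p₁ + (1−π)·p₀ = 0.338×0.1391 + 0.662×0.025617 = 0.063974.
Under exogeneity, PAF = [P(Y=1) − p₀] / P(Y=1).
PAF = (0.063974 − 0.025617) / 0.063974 ≈ 0.5996

PAF ≈ 0.600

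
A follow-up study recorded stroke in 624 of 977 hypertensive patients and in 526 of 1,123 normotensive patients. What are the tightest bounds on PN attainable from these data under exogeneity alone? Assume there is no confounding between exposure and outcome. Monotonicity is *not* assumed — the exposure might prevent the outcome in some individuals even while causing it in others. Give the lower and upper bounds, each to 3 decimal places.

p₁ = P(outcome | exposed) = 624/977 = 0.63869
p₀ = P(outcome | unexposed) = 526/1123 = 0.46839
Under exogeneity alone the bounds on PN are max{0,(p₁−p₀)/p₁} ≤ PN ≤ min{1,(1−p₀)/p₁}.
  lower = (p₁ − p₀)/p₁ = 0.1703 / 0.63869 ≈ 0.2666
  upper = min{1, (1 − p₀)/p₁} = 0.53161 / 0.63869 ≈ 0.8323

0.267 ≤ PN ≤ 0.832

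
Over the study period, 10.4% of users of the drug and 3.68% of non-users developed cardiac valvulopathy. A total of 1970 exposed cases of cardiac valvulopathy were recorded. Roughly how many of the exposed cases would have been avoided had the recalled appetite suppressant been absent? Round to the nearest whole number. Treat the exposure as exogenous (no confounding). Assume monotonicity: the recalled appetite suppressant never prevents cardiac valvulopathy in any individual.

about 1273 cases

p₁ = 0.104, p₀ = 0.0368.
PN = (p₁ − p₀)/p₁ = (0.104 − 0.0368) / 0.104 ≈ 0.64615.
Attributable cases ≈ PN × (exposed cases) = 0.64615 × 1970 ≈ 1272.92.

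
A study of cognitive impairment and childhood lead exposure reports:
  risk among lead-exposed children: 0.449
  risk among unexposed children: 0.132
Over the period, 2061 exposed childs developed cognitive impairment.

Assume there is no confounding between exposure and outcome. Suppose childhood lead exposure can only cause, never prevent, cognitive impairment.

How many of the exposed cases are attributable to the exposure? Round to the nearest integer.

Let p₁ = 0.449, p₀ = 0.132.
PN = (p₁ − p₀)/p₁ = (0.449 − 0.132) / 0.449 ≈ 0.70601.
Attributable cases ≈ PN × (exposed cases) = 0.70601 × 2061 ≈ 1455.09.

about 1455 cases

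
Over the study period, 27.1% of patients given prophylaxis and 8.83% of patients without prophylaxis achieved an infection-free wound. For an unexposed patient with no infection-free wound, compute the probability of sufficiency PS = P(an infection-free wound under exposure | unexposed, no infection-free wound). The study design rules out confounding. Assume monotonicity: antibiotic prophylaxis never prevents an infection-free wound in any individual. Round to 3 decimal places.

p₁ = 0.271, p₀ = 0.0883.
Under exogeneity and monotonicity, PS = (p₁ − p₀) / (1 − p₀).
PS = (0.271 − 0.0883) / (1 − 0.0883) = 0.1827 / 0.9117 ≈ 0.2004

PS ≈ 0.200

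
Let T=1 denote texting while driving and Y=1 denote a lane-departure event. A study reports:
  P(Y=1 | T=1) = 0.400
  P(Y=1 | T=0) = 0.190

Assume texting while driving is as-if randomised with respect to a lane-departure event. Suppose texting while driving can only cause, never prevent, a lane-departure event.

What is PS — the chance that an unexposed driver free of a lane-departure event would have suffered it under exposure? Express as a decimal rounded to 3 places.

Let p₁ = 0.4, p₀ = 0.19.
Under exogeneity and monotonicity, PS = (p₁ − p₀) / (1 − p₀).
PS = (0.4 − 0.19) / (1 − 0.19) = 0.21 / 0.81 ≈ 0.2593

PS ≈ 0.259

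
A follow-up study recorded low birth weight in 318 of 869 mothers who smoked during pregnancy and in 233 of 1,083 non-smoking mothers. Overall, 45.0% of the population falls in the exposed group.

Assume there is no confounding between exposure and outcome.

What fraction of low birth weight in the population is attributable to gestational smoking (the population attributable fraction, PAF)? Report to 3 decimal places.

PAF ≈ 0.240

p₁ = P(outcome | exposed) = 318/869 = 0.36594
p₀ = P(outcome | unexposed) = 233/1083 = 0.21514
Overall risk P(Y=1) = π·p₁ + (1−π)·p₀ = 0.45×0.36594 + 0.55×0.21514 = 0.283.
Under exogeneity, PAF = [P(Y=1) − p₀] / P(Y=1).
PAF = (0.283 − 0.21514) / 0.283 ≈ 0.2398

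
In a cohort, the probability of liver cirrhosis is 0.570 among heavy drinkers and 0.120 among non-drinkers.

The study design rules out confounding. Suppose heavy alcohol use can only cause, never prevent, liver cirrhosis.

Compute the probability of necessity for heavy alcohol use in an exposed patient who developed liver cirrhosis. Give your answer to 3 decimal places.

PN ≈ 0.789

Let p₁ = 0.57, p₀ = 0.12.
Under exogeneity and monotonicity, PN = (p₁ − p₀) / p₁.
PN = (0.57 − 0.12) / 0.57 = 0.45 / 0.57 ≈ 0.7895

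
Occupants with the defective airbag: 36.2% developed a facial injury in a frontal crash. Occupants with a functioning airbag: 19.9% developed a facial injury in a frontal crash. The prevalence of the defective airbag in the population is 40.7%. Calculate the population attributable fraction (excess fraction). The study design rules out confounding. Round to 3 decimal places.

p₁ = 0.362, p₀ = 0.199.
Overall risk P(Y=1) = π·p₁ + (1−π)·p₀ = 0.407×0.362 + 0.593×0.199 = 0.26534.
Under exogeneity, PAF = [P(Y=1) − p₀] / P(Y=1).
PAF = (0.26534 − 0.199) / 0.26534 ≈ 0.2500

PAF ≈ 0.250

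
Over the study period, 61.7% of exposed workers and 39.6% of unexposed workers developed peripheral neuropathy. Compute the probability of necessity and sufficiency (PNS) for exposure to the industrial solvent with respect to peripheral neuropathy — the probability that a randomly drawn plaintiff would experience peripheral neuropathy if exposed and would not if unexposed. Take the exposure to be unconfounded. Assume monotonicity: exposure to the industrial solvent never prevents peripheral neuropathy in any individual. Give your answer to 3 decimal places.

PNS ≈ 0.221

p₁ = 0.617, p₀ = 0.396.
Under exogeneity and monotonicity, PNS = p₁ − p₀.
PNS = 0.617 − 0.396 = 0.221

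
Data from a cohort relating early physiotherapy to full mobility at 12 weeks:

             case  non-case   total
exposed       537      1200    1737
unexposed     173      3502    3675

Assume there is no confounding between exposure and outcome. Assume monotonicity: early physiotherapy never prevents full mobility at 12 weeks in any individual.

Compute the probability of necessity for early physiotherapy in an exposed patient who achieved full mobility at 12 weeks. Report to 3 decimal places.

p₁ = P(outcome | exposed) = 537/1737 = 0.30915
p₀ = P(outcome | unexposed) = 173/3675 = 0.047075
Under exogeneity and monotonicity, PN = (p₁ − p₀)/p₁.
PN = (0.30915 − 0.047075) / 0.30915 ≈ 0.8477

PN ≈ 0.848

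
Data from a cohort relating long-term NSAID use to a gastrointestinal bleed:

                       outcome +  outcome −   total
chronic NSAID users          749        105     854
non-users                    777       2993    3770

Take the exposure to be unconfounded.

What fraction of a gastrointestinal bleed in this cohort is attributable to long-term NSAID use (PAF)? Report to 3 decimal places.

PAF ≈ 0.375

p₁ = P(outcome | exposed) = 749/854 = 0.87705
p₀ = P(outcome | unexposed) = 777/3770 = 0.2061
Exposure prevalence π = 854/4624 = 0.18469; overall risk P(Y=1) = 0.33002.
Under exogeneity, PAF = [P(Y=1) − p₀]/P(Y=1).
PAF = (0.33002 − 0.2061) / 0.33002 ≈ 0.3755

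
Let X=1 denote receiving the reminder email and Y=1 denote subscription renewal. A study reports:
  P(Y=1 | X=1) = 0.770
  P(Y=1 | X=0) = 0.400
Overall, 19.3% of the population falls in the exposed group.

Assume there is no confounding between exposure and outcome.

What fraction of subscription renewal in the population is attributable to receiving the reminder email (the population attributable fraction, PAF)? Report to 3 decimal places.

PAF ≈ 0.151

Let p₁ = 0.77, p₀ = 0.4.
Overall risk P(Y=1) = π·p₁ + (1−π)·p₀ = 0.193×0.77 + 0.807×0.4 = 0.47141.
Under exogeneity, PAF = [P(Y=1) − p₀] / P(Y=1).
PAF = (0.47141 − 0.4) / 0.47141 ≈ 0.1515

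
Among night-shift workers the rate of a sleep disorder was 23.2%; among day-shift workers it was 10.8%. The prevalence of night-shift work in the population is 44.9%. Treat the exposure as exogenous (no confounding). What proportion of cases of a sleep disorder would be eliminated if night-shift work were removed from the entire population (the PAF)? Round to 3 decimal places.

PAF ≈ 0.340

p₁ = 0.232, p₀ = 0.108.
Overall risk P(Y=1) = π·p₁ + (1−π)·p₀ = 0.449×0.232 + 0.551×0.108 = 0.16368.
Under exogeneity, PAF = [P(Y=1) − p₀] / P(Y=1).
PAF = (0.16368 − 0.108) / 0.16368 ≈ 0.3402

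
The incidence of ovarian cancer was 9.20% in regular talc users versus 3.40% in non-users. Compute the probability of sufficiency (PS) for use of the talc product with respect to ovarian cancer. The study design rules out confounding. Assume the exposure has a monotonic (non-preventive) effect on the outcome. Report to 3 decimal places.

p₁ = 0.092, p₀ = 0.034.
Under exogeneity and monotonicity, PS = (p₁ − p₀) / (1 − p₀).
PS = (0.092 − 0.034) / (1 − 0.034) = 0.058 / 0.966 ≈ 0.0600

PS ≈ 0.060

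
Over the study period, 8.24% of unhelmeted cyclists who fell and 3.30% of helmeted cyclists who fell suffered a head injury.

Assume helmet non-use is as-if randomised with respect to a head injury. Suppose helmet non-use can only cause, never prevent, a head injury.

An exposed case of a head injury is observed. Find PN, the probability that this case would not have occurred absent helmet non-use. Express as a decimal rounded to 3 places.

p₁ = 0.0824, p₀ = 0.033.
Under exogeneity and monotonicity, PN = (p₁ − p₀) / p₁.
PN = (0.0824 − 0.033) / 0.0824 = 0.0494 / 0.0824 ≈ 0.5995

PN ≈ 0.600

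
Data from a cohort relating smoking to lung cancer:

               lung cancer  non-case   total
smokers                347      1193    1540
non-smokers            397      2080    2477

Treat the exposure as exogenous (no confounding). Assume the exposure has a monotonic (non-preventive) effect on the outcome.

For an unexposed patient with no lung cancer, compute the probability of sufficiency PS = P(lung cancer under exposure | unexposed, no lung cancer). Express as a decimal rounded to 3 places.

PS ≈ 0.077

p₁ = P(outcome | exposed) = 347/1540 = 0.22532
p₀ = P(outcome | unexposed) = 397/2477 = 0.16027
Under exogeneity and monotonicity, PS = (p₁ − p₀)/(1 − p₀).
PS = (0.22532 − 0.16027) / 0.83973 ≈ 0.0775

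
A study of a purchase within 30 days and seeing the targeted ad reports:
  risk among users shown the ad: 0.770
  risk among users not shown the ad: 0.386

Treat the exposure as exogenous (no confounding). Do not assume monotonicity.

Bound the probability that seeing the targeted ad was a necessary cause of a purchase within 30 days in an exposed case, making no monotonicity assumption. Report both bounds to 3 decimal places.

0.499 ≤ PN ≤ 0.797

Let p₁ = 0.77, p₀ = 0.386.
Under exogeneity alone the bounds on PN are max{0,(p₁−p₀)/p₁} ≤ PN ≤ min{1,(1−p₀)/p₁}.
  lower = (p₁ − p₀)/p₁ = 0.384 / 0.77 ≈ 0.4987
  upper = min{1, (1 − p₀)/p₁} = 0.614 / 0.77 ≈ 0.7974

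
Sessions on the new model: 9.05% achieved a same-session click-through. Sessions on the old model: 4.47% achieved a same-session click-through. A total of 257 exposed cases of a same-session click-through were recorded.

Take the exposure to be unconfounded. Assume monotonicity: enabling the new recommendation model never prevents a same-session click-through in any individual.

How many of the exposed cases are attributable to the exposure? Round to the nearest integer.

p₁ = 0.0905, p₀ = 0.0447.
PN = (p₁ − p₀)/p₁ = (0.0905 − 0.0447) / 0.0905 ≈ 0.50608.
Attributable cases ≈ PN × (exposed cases) = 0.50608 × 257 ≈ 130.06.

about 130 cases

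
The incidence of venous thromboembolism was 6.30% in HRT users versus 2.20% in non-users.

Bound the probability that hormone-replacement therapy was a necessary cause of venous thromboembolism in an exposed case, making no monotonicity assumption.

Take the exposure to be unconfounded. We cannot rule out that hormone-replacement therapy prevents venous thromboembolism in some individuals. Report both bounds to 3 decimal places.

0.651 ≤ PN ≤ 1.000

p₁ = 0.063, p₀ = 0.022.
Under exogeneity alone the bounds on PN are max{0,(p₁−p₀)/p₁} ≤ PN ≤ min{1,(1−p₀)/p₁}.
  lower = (p₁ − p₀)/p₁ = 0.041 / 0.063 ≈ 0.6508
  upper = min{1, (1 − p₀)/p₁} = 0.978 / 0.063 ≈ 15.5238 → capped at 1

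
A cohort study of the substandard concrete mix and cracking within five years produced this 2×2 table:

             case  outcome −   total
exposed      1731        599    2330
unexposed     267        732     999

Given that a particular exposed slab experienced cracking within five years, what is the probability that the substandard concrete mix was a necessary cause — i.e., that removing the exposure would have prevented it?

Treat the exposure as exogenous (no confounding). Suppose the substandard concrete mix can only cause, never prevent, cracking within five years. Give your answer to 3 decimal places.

PN ≈ 0.640

p₁ = P(outcome | exposed) = 1731/2330 = 0.74292
p₀ = P(outcome | unexposed) = 267/999 = 0.26727
Under exogeneity and monotonicity, PN = (p₁ − p₀)/p₁.
PN = (0.74292 − 0.26727) / 0.74292 ≈ 0.6402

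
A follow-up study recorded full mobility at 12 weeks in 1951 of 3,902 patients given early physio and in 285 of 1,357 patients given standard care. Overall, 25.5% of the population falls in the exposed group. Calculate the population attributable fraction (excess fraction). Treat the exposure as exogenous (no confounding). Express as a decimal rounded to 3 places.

p₁ = P(outcome | exposed) = 1951/3902 = 0.5
p₀ = P(outcome | unexposed) = 285/1357 = 0.21002
Overall risk P(Y=1) = π·p₁ + (1−π)·p₀ = 0.255×0.5 + 0.745×0.21002 = 0.28397.
Under exogeneity, PAF = [P(Y=1) − p₀] / P(Y=1).
PAF = (0.28397 − 0.21002) / 0.28397 ≈ 0.2604

PAF ≈ 0.260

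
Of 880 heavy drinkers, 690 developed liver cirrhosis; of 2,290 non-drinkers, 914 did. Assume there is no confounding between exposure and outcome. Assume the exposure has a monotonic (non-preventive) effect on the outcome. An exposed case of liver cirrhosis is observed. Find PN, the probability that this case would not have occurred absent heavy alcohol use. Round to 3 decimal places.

PN ≈ 0.491

p₁ = P(outcome | exposed) = 690/880 = 0.78409
p₀ = P(outcome | unexposed) = 914/2290 = 0.39913
Under exogeneity and monotonicity, PN = (p₁ − p₀) / p₁.
PN = (0.78409 − 0.39913) / 0.78409 = 0.38496 / 0.78409 ≈ 0.4910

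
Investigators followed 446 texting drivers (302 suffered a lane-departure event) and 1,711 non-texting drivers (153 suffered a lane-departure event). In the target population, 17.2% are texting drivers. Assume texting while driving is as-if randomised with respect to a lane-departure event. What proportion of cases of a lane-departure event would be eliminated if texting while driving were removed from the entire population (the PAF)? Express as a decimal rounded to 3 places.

p₁ = P(outcome | exposed) = 302/446 = 0.67713
p₀ = P(outcome | unexposed) = 153/1711 = 0.089421
Overall risk P(Y=1) = π·p₁ + (1−π)·p₀ = 0.172×0.67713 + 0.828×0.089421 = 0.19051.
Under exogeneity, PAF = [P(Y=1) − p₀] / P(Y=1).
PAF = (0.19051 − 0.089421) / 0.19051 ≈ 0.5306

PAF ≈ 0.531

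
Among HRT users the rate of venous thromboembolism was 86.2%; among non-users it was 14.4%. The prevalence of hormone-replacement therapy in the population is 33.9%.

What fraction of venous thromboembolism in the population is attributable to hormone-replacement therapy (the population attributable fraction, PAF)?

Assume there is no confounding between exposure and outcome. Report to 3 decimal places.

PAF ≈ 0.628

p₁ = 0.862, p₀ = 0.144.
Overall risk P(Y=1) = π·p₁ + (1−π)·p₀ = 0.339×0.862 + 0.661×0.144 = 0.3874.
Under exogeneity, PAF = [P(Y=1) − p₀] / P(Y=1).
PAF = (0.3874 − 0.144) / 0.3874 ≈ 0.6283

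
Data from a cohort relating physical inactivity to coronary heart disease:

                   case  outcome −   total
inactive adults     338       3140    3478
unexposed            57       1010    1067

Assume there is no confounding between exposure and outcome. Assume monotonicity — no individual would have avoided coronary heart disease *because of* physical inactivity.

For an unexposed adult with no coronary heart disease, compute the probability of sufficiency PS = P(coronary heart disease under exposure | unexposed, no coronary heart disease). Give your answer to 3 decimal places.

PS ≈ 0.046

p₁ = P(outcome | exposed) = 338/3478 = 0.097182
p₀ = P(outcome | unexposed) = 57/1067 = 0.053421
Under exogeneity and monotonicity, PS = (p₁ − p₀)/(1 − p₀).
PS = (0.097182 − 0.053421) / 0.94658 ≈ 0.0462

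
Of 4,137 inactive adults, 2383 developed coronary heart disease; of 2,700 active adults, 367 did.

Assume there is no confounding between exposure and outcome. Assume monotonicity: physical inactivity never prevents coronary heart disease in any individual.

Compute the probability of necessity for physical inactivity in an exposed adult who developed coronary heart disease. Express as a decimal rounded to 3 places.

p₁ = P(outcome | exposed) = 2383/4137 = 0.57602
p₀ = P(outcome | unexposed) = 367/2700 = 0.13593
Under exogeneity and monotonicity, PN = (p₁ − p₀) / p₁.
PN = (0.57602 − 0.13593) / 0.57602 = 0.4401 / 0.57602 ≈ 0.7640

PN ≈ 0.764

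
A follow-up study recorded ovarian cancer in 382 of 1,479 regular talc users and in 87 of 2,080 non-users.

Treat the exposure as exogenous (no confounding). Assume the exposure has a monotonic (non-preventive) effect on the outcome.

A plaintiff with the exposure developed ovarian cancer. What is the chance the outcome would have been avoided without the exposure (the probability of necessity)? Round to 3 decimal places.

PN ≈ 0.838

p₁ = P(outcome | exposed) = 382/1479 = 0.25828
p₀ = P(outcome | unexposed) = 87/2080 = 0.041827
Under exogeneity and monotonicity, PN = (p₁ − p₀) / p₁.
PN = (0.25828 − 0.041827) / 0.25828 = 0.21646 / 0.25828 ≈ 0.8381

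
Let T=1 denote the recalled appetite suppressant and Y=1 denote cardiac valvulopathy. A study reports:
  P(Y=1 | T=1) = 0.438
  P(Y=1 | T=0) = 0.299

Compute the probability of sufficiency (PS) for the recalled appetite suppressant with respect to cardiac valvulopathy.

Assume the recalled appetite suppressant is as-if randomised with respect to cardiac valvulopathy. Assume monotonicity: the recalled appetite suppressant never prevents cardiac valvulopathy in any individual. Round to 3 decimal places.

Let p₁ = 0.438, p₀ = 0.299.
Under exogeneity and monotonicity, PS = (p₁ − p₀) / (1 − p₀).
PS = (0.438 − 0.299) / (1 − 0.299) = 0.139 / 0.701 ≈ 0.1983

PS ≈ 0.198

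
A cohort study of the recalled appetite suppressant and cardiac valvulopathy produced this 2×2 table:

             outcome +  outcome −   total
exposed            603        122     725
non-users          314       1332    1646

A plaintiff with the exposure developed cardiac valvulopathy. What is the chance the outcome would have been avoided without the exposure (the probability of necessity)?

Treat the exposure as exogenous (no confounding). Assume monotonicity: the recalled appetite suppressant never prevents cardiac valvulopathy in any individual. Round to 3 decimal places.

p₁ = P(outcome | exposed) = 603/725 = 0.83172
p₀ = P(outcome | unexposed) = 314/1646 = 0.19077
Under exogeneity and monotonicity, PN = (p₁ − p₀) / p₁.
PN = (0.83172 − 0.19077) / 0.83172 = 0.64096 / 0.83172 ≈ 0.7706

PN ≈ 0.771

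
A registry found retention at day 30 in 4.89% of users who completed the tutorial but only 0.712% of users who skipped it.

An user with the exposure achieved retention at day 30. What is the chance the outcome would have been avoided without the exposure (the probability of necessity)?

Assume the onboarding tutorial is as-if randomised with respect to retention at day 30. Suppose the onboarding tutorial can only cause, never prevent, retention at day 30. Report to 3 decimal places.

PN ≈ 0.854

p₁ = 0.0489, p₀ = 0.00712.
Under exogeneity and monotonicity, PN = (p₁ − p₀) / p₁.
PN = (0.0489 − 0.00712) / 0.0489 = 0.04178 / 0.0489 ≈ 0.8544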